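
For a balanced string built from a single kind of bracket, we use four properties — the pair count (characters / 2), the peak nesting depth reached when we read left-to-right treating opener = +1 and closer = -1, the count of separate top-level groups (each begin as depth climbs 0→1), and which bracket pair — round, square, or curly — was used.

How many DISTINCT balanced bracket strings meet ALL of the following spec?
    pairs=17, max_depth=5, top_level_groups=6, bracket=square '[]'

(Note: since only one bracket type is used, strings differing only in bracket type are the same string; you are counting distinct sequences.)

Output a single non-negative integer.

Spec: pairs=17 depth=5 groups=6
Count(depth <= 5) = 3689364
Count(depth <= 4) = 2368662
Count(depth == 5) = 3689364 - 2368662 = 1320702

Answer: 1320702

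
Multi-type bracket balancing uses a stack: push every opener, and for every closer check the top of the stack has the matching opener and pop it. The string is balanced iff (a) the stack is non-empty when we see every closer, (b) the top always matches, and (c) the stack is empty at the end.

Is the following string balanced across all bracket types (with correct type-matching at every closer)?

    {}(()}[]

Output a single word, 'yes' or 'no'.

Answer: no

Derivation:
pos 0: push '{'; stack = {
pos 1: '}' matches '{'; pop; stack = (empty)
pos 2: push '('; stack = (
pos 3: push '('; stack = ((
pos 4: ')' matches '('; pop; stack = (
pos 5: saw closer '}' but top of stack is '(' (expected ')') → INVALID
Verdict: type mismatch at position 5: '}' closes '(' → no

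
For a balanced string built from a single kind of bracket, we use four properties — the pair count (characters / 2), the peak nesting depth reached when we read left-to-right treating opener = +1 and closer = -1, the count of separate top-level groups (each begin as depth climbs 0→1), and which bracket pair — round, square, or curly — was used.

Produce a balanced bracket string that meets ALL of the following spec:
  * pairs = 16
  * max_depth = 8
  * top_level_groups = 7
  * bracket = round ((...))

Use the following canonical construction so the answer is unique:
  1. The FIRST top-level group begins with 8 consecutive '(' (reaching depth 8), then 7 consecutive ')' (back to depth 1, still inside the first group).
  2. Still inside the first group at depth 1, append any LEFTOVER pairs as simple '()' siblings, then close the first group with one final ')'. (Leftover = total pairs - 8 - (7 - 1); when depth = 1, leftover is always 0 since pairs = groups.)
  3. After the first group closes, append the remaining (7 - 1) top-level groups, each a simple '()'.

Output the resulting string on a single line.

Answer: (((((((()))))))()())()()()()()()

Derivation:
Spec: pairs=16 depth=8 groups=7
Leftover pairs = 16 - 8 - (7-1) = 2
First group: deep chain of depth 8 + 2 sibling pairs
Remaining 6 groups: simple '()' each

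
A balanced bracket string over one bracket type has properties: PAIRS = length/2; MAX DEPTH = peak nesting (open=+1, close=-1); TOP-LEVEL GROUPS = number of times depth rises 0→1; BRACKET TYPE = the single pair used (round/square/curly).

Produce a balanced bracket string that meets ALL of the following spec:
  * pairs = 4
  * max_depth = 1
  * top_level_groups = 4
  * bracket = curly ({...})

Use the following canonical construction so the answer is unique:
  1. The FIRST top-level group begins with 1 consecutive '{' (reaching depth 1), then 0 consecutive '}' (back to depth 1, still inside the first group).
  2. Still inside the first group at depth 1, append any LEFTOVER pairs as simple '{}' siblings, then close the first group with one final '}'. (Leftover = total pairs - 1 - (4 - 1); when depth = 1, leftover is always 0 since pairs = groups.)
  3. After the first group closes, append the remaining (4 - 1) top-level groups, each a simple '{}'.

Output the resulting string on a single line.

Answer: {}{}{}{}

Derivation:
Spec: pairs=4 depth=1 groups=4
Leftover pairs = 4 - 1 - (4-1) = 0
First group: deep chain of depth 1 + 0 sibling pairs
Remaining 3 groups: simple '{}' each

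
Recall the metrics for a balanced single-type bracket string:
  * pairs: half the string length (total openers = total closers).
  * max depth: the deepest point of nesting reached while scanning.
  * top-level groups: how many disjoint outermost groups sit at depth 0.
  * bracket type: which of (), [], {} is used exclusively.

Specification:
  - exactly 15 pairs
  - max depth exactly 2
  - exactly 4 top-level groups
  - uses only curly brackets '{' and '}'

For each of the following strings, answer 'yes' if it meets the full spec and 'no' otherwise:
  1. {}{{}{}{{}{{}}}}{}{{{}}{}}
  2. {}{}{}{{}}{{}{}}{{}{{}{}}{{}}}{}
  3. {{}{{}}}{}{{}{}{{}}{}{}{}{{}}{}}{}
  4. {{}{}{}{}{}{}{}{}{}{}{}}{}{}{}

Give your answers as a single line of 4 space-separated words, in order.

Answer: no no no yes

Derivation:
String 1 '{}{{}{}{{}{{}}}}{}{{{}}{}}': depth seq [1 0 1 2 1 2 1 2 3 2 3 4 3 2 1 0 1 0 1 2 3 2 1 2 1 0]
  -> pairs=13 depth=4 groups=4 -> no
String 2 '{}{}{}{{}}{{}{}}{{}{{}{}}{{}}}{}': depth seq [1 0 1 0 1 0 1 2 1 0 1 2 1 2 1 0 1 2 1 2 3 2 3 2 1 2 3 2 1 0 1 0]
  -> pairs=16 depth=3 groups=7 -> no
String 3 '{{}{{}}}{}{{}{}{{}}{}{}{}{{}}{}}{}': depth seq [1 2 1 2 3 2 1 0 1 0 1 2 1 2 1 2 3 2 1 2 1 2 1 2 1 2 3 2 1 2 1 0 1 0]
  -> pairs=17 depth=3 groups=4 -> no
String 4 '{{}{}{}{}{}{}{}{}{}{}{}}{}{}{}': depth seq [1 2 1 2 1 2 1 2 1 2 1 2 1 2 1 2 1 2 1 2 1 2 1 0 1 0 1 0 1 0]
  -> pairs=15 depth=2 groups=4 -> yes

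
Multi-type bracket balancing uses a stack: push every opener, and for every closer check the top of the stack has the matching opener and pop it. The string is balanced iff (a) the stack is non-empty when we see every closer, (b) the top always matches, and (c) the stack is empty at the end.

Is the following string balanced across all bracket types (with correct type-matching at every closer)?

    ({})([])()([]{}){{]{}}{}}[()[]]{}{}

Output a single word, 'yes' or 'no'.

pos 0: push '('; stack = (
pos 1: push '{'; stack = ({
pos 2: '}' matches '{'; pop; stack = (
pos 3: ')' matches '('; pop; stack = (empty)
pos 4: push '('; stack = (
pos 5: push '['; stack = ([
pos 6: ']' matches '['; pop; stack = (
pos 7: ')' matches '('; pop; stack = (empty)
pos 8: push '('; stack = (
pos 9: ')' matches '('; pop; stack = (empty)
pos 10: push '('; stack = (
pos 11: push '['; stack = ([
pos 12: ']' matches '['; pop; stack = (
pos 13: push '{'; stack = ({
pos 14: '}' matches '{'; pop; stack = (
pos 15: ')' matches '('; pop; stack = (empty)
pos 16: push '{'; stack = {
pos 17: push '{'; stack = {{
pos 18: saw closer ']' but top of stack is '{' (expected '}') → INVALID
Verdict: type mismatch at position 18: ']' closes '{' → no

Answer: no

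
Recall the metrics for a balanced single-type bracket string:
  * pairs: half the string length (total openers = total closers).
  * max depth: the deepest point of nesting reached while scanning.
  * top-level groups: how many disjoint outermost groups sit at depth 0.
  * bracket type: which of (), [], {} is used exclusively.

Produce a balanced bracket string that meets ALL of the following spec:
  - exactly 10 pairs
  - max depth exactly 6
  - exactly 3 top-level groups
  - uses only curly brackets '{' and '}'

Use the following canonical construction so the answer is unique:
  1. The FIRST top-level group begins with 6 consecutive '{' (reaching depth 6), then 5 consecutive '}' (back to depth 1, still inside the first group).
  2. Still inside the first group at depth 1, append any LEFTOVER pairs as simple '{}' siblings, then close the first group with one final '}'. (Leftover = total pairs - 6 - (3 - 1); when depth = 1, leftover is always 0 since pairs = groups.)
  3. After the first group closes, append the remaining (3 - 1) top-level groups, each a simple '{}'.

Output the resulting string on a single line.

Answer: {{{{{{}}}}}{}{}}{}{}

Derivation:
Spec: pairs=10 depth=6 groups=3
Leftover pairs = 10 - 6 - (3-1) = 2
First group: deep chain of depth 6 + 2 sibling pairs
Remaining 2 groups: simple '{}' each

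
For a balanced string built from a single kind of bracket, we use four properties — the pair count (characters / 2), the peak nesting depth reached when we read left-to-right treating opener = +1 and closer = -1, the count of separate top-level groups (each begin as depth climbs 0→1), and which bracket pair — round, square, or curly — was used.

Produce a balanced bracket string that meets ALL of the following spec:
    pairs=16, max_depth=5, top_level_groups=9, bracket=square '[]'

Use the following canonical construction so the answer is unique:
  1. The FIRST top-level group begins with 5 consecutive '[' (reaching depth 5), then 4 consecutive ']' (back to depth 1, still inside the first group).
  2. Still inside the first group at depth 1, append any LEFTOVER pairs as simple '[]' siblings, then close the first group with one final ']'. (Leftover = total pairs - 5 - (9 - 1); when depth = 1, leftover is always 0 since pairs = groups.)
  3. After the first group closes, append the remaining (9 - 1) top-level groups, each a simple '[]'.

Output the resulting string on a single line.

Answer: [[[[[]]]][][][]][][][][][][][][]

Derivation:
Spec: pairs=16 depth=5 groups=9
Leftover pairs = 16 - 5 - (9-1) = 3
First group: deep chain of depth 5 + 3 sibling pairs
Remaining 8 groups: simple '[]' each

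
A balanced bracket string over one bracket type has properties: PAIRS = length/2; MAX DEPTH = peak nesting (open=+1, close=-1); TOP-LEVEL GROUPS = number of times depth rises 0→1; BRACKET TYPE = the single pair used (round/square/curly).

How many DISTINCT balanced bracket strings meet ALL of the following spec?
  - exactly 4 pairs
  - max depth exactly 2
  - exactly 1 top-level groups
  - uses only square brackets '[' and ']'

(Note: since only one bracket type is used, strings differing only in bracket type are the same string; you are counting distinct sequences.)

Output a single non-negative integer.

Answer: 1

Derivation:
Spec: pairs=4 depth=2 groups=1
Count(depth <= 2) = 1
Count(depth <= 1) = 0
Count(depth == 2) = 1 - 0 = 1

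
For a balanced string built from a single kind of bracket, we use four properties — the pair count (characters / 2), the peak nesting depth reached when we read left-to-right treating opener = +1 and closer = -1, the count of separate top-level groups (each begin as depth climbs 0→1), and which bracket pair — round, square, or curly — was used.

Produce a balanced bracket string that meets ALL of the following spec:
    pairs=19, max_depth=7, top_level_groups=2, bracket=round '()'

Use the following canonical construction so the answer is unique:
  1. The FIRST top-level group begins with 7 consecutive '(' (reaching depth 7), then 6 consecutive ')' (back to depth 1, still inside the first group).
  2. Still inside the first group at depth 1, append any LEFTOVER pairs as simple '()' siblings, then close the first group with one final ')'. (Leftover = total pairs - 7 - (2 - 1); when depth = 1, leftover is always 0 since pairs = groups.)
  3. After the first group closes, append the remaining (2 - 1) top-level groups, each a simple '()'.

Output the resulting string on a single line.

Answer: ((((((())))))()()()()()()()()()()())()

Derivation:
Spec: pairs=19 depth=7 groups=2
Leftover pairs = 19 - 7 - (2-1) = 11
First group: deep chain of depth 7 + 11 sibling pairs
Remaining 1 groups: simple '()' each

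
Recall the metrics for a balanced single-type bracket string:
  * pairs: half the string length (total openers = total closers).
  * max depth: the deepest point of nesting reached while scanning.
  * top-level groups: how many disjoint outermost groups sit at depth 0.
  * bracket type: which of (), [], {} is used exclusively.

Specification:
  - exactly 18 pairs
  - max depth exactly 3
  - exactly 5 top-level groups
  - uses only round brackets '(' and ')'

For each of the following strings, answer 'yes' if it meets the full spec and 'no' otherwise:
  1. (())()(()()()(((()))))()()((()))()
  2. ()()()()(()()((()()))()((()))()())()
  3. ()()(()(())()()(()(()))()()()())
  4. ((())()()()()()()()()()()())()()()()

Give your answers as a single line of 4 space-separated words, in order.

Answer: no no no yes

Derivation:
String 1 '(())()(()()()(((()))))()()((()))()': depth seq [1 2 1 0 1 0 1 2 1 2 1 2 1 2 3 4 5 4 3 2 1 0 1 0 1 0 1 2 3 2 1 0 1 0]
  -> pairs=17 depth=5 groups=7 -> no
String 2 '()()()()(()()((()()))()((()))()())()': depth seq [1 0 1 0 1 0 1 0 1 2 1 2 1 2 3 4 3 4 3 2 1 2 1 2 3 4 3 2 1 2 1 2 1 0 1 0]
  -> pairs=18 depth=4 groups=6 -> no
String 3 '()()(()(())()()(()(()))()()()())': depth seq [1 0 1 0 1 2 1 2 3 2 1 2 1 2 1 2 3 2 3 4 3 2 1 2 1 2 1 2 1 2 1 0]
  -> pairs=16 depth=4 groups=3 -> no
String 4 '((())()()()()()()()()()()())()()()()': depth seq [1 2 3 2 1 2 1 2 1 2 1 2 1 2 1 2 1 2 1 2 1 2 1 2 1 2 1 0 1 0 1 0 1 0 1 0]
  -> pairs=18 depth=3 groups=5 -> yes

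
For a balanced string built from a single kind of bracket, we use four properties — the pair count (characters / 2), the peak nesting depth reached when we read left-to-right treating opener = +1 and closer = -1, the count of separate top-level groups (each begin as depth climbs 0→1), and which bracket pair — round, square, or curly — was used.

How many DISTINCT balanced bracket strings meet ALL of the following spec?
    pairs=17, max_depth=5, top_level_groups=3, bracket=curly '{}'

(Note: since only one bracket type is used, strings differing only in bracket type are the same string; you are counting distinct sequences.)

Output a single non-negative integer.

Spec: pairs=17 depth=5 groups=3
Count(depth <= 5) = 11791365
Count(depth <= 4) = 4269711
Count(depth == 5) = 11791365 - 4269711 = 7521654

Answer: 7521654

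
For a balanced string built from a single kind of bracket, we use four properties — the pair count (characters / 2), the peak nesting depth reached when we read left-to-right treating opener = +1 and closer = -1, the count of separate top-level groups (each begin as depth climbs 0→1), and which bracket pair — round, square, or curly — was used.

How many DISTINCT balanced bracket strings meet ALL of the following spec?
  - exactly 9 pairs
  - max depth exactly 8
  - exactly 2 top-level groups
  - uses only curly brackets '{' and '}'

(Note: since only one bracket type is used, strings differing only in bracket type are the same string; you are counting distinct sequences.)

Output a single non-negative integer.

Spec: pairs=9 depth=8 groups=2
Count(depth <= 8) = 1430
Count(depth <= 7) = 1428
Count(depth == 8) = 1430 - 1428 = 2

Answer: 2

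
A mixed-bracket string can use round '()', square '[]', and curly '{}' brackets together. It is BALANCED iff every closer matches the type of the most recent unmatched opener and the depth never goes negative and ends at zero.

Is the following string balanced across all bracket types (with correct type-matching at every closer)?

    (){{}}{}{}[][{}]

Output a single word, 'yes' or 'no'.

Answer: yes

Derivation:
pos 0: push '('; stack = (
pos 1: ')' matches '('; pop; stack = (empty)
pos 2: push '{'; stack = {
pos 3: push '{'; stack = {{
pos 4: '}' matches '{'; pop; stack = {
pos 5: '}' matches '{'; pop; stack = (empty)
pos 6: push '{'; stack = {
pos 7: '}' matches '{'; pop; stack = (empty)
pos 8: push '{'; stack = {
pos 9: '}' matches '{'; pop; stack = (empty)
pos 10: push '['; stack = [
pos 11: ']' matches '['; pop; stack = (empty)
pos 12: push '['; stack = [
pos 13: push '{'; stack = [{
pos 14: '}' matches '{'; pop; stack = [
pos 15: ']' matches '['; pop; stack = (empty)
end: stack empty → VALID
Verdict: properly nested → yes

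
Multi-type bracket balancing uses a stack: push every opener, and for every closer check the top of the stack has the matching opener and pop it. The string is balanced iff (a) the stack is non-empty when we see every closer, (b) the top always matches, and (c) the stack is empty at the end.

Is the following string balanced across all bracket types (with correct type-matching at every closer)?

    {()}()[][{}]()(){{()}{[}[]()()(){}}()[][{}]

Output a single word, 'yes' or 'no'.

pos 0: push '{'; stack = {
pos 1: push '('; stack = {(
pos 2: ')' matches '('; pop; stack = {
pos 3: '}' matches '{'; pop; stack = (empty)
pos 4: push '('; stack = (
pos 5: ')' matches '('; pop; stack = (empty)
pos 6: push '['; stack = [
pos 7: ']' matches '['; pop; stack = (empty)
pos 8: push '['; stack = [
pos 9: push '{'; stack = [{
pos 10: '}' matches '{'; pop; stack = [
pos 11: ']' matches '['; pop; stack = (empty)
pos 12: push '('; stack = (
pos 13: ')' matches '('; pop; stack = (empty)
pos 14: push '('; stack = (
pos 15: ')' matches '('; pop; stack = (empty)
pos 16: push '{'; stack = {
pos 17: push '{'; stack = {{
pos 18: push '('; stack = {{(
pos 19: ')' matches '('; pop; stack = {{
pos 20: '}' matches '{'; pop; stack = {
pos 21: push '{'; stack = {{
pos 22: push '['; stack = {{[
pos 23: saw closer '}' but top of stack is '[' (expected ']') → INVALID
Verdict: type mismatch at position 23: '}' closes '[' → no

Answer: no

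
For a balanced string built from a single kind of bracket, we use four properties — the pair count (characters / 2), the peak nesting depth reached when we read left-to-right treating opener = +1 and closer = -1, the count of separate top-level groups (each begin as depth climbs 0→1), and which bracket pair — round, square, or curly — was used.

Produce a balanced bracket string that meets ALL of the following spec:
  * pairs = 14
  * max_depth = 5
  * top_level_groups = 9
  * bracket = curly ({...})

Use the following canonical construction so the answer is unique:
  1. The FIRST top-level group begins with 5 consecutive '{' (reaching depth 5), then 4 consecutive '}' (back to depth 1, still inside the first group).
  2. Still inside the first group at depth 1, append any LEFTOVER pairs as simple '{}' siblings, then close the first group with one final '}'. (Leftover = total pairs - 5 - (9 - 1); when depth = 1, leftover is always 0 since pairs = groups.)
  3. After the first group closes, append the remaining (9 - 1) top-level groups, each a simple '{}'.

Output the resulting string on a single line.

Spec: pairs=14 depth=5 groups=9
Leftover pairs = 14 - 5 - (9-1) = 1
First group: deep chain of depth 5 + 1 sibling pairs
Remaining 8 groups: simple '{}' each

Answer: {{{{{}}}}{}}{}{}{}{}{}{}{}{}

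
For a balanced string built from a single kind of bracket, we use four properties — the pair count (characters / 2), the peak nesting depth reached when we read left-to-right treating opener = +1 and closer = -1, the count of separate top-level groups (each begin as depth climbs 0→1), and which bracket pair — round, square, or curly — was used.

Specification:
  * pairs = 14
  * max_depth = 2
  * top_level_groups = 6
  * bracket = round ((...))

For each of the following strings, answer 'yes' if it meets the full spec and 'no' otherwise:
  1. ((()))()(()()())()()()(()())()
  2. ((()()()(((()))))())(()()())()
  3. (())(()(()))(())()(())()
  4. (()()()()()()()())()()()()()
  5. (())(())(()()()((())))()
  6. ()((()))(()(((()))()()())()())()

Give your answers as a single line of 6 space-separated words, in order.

String 1 '((()))()(()()())()()()(()())()': depth seq [1 2 3 2 1 0 1 0 1 2 1 2 1 2 1 0 1 0 1 0 1 0 1 2 1 2 1 0 1 0]
  -> pairs=15 depth=3 groups=8 -> no
String 2 '((()()()(((()))))())(()()())()': depth seq [1 2 3 2 3 2 3 2 3 4 5 6 5 4 3 2 1 2 1 0 1 2 1 2 1 2 1 0 1 0]
  -> pairs=15 depth=6 groups=3 -> no
String 3 '(())(()(()))(())()(())()': depth seq [1 2 1 0 1 2 1 2 3 2 1 0 1 2 1 0 1 0 1 2 1 0 1 0]
  -> pairs=12 depth=3 groups=6 -> no
String 4 '(()()()()()()()())()()()()()': depth seq [1 2 1 2 1 2 1 2 1 2 1 2 1 2 1 2 1 0 1 0 1 0 1 0 1 0 1 0]
  -> pairs=14 depth=2 groups=6 -> yes
String 5 '(())(())(()()()((())))()': depth seq [1 2 1 0 1 2 1 0 1 2 1 2 1 2 1 2 3 4 3 2 1 0 1 0]
  -> pairs=12 depth=4 groups=4 -> no
String 6 '()((()))(()(((()))()()())()())()': depth seq [1 0 1 2 3 2 1 0 1 2 1 2 3 4 5 4 3 2 3 2 3 2 3 2 1 2 1 2 1 0 1 0]
  -> pairs=16 depth=5 groups=4 -> no

Answer: no no no yes no no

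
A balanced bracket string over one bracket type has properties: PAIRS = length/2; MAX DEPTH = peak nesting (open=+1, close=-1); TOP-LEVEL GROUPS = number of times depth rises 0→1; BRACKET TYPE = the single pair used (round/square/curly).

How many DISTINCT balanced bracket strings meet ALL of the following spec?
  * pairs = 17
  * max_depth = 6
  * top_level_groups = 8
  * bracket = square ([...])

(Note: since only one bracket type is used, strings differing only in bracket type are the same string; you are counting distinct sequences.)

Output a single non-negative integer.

Answer: 53000

Derivation:
Spec: pairs=17 depth=6 groups=8
Count(depth <= 6) = 947600
Count(depth <= 5) = 894600
Count(depth == 6) = 947600 - 894600 = 53000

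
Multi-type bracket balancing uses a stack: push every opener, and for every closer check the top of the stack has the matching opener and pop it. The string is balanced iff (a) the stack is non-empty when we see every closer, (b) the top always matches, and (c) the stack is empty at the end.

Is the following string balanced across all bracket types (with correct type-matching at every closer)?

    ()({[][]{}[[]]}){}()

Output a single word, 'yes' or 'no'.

pos 0: push '('; stack = (
pos 1: ')' matches '('; pop; stack = (empty)
pos 2: push '('; stack = (
pos 3: push '{'; stack = ({
pos 4: push '['; stack = ({[
pos 5: ']' matches '['; pop; stack = ({
pos 6: push '['; stack = ({[
pos 7: ']' matches '['; pop; stack = ({
pos 8: push '{'; stack = ({{
pos 9: '}' matches '{'; pop; stack = ({
pos 10: push '['; stack = ({[
pos 11: push '['; stack = ({[[
pos 12: ']' matches '['; pop; stack = ({[
pos 13: ']' matches '['; pop; stack = ({
pos 14: '}' matches '{'; pop; stack = (
pos 15: ')' matches '('; pop; stack = (empty)
pos 16: push '{'; stack = {
pos 17: '}' matches '{'; pop; stack = (empty)
pos 18: push '('; stack = (
pos 19: ')' matches '('; pop; stack = (empty)
end: stack empty → VALID
Verdict: properly nested → yes

Answer: yes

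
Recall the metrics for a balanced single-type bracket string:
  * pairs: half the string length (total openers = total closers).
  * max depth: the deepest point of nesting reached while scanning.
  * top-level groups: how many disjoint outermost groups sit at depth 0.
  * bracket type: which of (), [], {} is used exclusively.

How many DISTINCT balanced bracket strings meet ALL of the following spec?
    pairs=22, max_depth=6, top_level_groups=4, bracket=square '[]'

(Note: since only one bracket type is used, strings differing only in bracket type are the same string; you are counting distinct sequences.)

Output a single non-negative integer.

Answer: 3028965446

Derivation:
Spec: pairs=22 depth=6 groups=4
Count(depth <= 6) = 6569259420
Count(depth <= 5) = 3540293974
Count(depth == 6) = 6569259420 - 3540293974 = 3028965446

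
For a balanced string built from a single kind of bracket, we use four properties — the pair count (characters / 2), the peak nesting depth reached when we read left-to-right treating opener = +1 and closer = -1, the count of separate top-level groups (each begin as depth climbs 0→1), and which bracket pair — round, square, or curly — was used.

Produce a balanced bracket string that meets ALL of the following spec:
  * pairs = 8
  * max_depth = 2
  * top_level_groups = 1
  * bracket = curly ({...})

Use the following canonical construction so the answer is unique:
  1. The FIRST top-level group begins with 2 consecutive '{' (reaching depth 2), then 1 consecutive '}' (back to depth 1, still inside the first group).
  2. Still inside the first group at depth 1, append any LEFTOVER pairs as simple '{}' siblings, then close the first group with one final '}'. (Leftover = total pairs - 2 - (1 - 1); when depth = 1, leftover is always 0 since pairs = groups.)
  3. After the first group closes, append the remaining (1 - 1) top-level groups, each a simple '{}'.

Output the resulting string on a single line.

Answer: {{}{}{}{}{}{}{}}

Derivation:
Spec: pairs=8 depth=2 groups=1
Leftover pairs = 8 - 2 - (1-1) = 6
First group: deep chain of depth 2 + 6 sibling pairs
Remaining 0 groups: simple '{}' each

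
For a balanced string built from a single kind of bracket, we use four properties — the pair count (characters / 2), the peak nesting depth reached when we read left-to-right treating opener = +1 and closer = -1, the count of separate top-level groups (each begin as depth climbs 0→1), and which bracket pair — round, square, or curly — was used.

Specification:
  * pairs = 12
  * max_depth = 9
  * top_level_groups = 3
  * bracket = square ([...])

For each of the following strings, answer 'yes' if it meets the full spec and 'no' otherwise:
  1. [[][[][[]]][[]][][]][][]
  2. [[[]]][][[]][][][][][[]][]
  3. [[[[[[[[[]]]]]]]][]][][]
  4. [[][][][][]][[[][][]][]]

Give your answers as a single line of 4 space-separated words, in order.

String 1 '[[][[][[]]][[]][][]][][]': depth seq [1 2 1 2 3 2 3 4 3 2 1 2 3 2 1 2 1 2 1 0 1 0 1 0]
  -> pairs=12 depth=4 groups=3 -> no
String 2 '[[[]]][][[]][][][][][[]][]': depth seq [1 2 3 2 1 0 1 0 1 2 1 0 1 0 1 0 1 0 1 0 1 2 1 0 1 0]
  -> pairs=13 depth=3 groups=9 -> no
String 3 '[[[[[[[[[]]]]]]]][]][][]': depth seq [1 2 3 4 5 6 7 8 9 8 7 6 5 4 3 2 1 2 1 0 1 0 1 0]
  -> pairs=12 depth=9 groups=3 -> yes
String 4 '[[][][][][]][[[][][]][]]': depth seq [1 2 1 2 1 2 1 2 1 2 1 0 1 2 3 2 3 2 3 2 1 2 1 0]
  -> pairs=12 depth=3 groups=2 -> no

Answer: no no yes no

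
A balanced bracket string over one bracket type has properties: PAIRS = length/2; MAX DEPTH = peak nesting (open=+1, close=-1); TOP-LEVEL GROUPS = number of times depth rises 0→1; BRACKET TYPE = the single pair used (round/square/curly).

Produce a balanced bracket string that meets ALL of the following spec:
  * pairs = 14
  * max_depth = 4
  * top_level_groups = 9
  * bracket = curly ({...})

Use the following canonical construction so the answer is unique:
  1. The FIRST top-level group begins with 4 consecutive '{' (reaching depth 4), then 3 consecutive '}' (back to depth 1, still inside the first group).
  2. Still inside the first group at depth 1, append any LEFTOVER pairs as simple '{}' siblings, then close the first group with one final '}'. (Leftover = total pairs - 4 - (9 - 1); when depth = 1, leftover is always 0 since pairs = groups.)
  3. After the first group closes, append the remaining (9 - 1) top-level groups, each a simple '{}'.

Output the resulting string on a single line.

Answer: {{{{}}}{}{}}{}{}{}{}{}{}{}{}

Derivation:
Spec: pairs=14 depth=4 groups=9
Leftover pairs = 14 - 4 - (9-1) = 2
First group: deep chain of depth 4 + 2 sibling pairs
Remaining 8 groups: simple '{}' each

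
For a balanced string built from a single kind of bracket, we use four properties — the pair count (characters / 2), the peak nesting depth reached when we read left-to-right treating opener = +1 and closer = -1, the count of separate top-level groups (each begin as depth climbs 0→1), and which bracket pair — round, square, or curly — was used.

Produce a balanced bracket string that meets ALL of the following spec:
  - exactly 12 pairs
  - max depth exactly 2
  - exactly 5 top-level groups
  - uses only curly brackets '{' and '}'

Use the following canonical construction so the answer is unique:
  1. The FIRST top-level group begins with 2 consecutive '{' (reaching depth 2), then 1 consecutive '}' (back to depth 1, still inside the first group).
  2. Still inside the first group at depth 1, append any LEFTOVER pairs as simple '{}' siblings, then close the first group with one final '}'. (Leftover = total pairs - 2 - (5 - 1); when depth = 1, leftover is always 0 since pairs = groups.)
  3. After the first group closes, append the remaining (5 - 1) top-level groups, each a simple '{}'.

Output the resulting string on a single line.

Spec: pairs=12 depth=2 groups=5
Leftover pairs = 12 - 2 - (5-1) = 6
First group: deep chain of depth 2 + 6 sibling pairs
Remaining 4 groups: simple '{}' each

Answer: {{}{}{}{}{}{}{}}{}{}{}{}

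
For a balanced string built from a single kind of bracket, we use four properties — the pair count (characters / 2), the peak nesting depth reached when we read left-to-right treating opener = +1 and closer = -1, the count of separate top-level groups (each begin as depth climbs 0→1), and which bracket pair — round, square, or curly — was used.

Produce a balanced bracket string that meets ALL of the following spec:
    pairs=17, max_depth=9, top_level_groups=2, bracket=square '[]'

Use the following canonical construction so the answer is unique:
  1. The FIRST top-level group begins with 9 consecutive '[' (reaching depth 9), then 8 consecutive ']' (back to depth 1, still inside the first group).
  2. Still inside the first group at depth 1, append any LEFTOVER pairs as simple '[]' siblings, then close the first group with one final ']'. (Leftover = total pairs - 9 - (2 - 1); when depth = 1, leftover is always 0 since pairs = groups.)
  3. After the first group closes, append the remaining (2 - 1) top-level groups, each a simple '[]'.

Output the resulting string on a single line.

Answer: [[[[[[[[[]]]]]]]][][][][][][][]][]

Derivation:
Spec: pairs=17 depth=9 groups=2
Leftover pairs = 17 - 9 - (2-1) = 7
First group: deep chain of depth 9 + 7 sibling pairs
Remaining 1 groups: simple '[]' each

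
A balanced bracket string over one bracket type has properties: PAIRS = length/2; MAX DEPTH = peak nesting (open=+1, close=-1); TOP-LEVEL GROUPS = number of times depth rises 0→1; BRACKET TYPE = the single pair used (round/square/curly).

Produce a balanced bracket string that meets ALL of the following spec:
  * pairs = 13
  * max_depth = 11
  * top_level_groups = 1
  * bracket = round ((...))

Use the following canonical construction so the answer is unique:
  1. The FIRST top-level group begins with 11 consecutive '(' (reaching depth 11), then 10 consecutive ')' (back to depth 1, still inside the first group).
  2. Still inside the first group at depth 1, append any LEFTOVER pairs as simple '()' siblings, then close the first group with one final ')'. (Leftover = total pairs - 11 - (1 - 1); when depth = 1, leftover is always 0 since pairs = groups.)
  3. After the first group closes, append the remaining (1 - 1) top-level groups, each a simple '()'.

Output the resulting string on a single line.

Spec: pairs=13 depth=11 groups=1
Leftover pairs = 13 - 11 - (1-1) = 2
First group: deep chain of depth 11 + 2 sibling pairs
Remaining 0 groups: simple '()' each

Answer: ((((((((((())))))))))()())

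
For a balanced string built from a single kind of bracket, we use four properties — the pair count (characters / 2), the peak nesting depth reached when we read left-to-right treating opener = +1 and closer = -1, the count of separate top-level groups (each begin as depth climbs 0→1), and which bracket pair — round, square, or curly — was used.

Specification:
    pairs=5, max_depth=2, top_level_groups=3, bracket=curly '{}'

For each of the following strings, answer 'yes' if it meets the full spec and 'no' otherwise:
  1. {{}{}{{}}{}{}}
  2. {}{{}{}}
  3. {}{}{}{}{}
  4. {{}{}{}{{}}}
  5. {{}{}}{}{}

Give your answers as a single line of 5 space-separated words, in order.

String 1 '{{}{}{{}}{}{}}': depth seq [1 2 1 2 1 2 3 2 1 2 1 2 1 0]
  -> pairs=7 depth=3 groups=1 -> no
String 2 '{}{{}{}}': depth seq [1 0 1 2 1 2 1 0]
  -> pairs=4 depth=2 groups=2 -> no
String 3 '{}{}{}{}{}': depth seq [1 0 1 0 1 0 1 0 1 0]
  -> pairs=5 depth=1 groups=5 -> no
String 4 '{{}{}{}{{}}}': depth seq [1 2 1 2 1 2 1 2 3 2 1 0]
  -> pairs=6 depth=3 groups=1 -> no
String 5 '{{}{}}{}{}': depth seq [1 2 1 2 1 0 1 0 1 0]
  -> pairs=5 depth=2 groups=3 -> yes

Answer: no no no no yes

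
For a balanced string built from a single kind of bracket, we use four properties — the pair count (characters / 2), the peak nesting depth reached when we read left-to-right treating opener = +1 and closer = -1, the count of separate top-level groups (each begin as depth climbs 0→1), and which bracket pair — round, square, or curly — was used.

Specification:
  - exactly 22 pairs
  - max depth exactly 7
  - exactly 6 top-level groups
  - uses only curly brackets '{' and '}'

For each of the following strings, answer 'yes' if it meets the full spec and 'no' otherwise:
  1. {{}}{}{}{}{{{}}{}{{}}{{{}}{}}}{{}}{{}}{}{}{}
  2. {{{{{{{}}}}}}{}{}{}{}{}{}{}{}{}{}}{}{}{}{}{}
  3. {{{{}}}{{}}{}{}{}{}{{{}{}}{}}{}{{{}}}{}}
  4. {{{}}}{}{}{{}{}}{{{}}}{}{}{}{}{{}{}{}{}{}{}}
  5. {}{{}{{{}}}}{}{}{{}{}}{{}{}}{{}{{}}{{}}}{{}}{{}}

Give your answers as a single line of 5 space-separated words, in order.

String 1 '{{}}{}{}{}{{{}}{}{{}}{{{}}{}}}{{}}{{}}{}{}{}': depth seq [1 2 1 0 1 0 1 0 1 0 1 2 3 2 1 2 1 2 3 2 1 2 3 4 3 2 3 2 1 0 1 2 1 0 1 2 1 0 1 0 1 0 1 0]
  -> pairs=22 depth=4 groups=10 -> no
String 2 '{{{{{{{}}}}}}{}{}{}{}{}{}{}{}{}{}}{}{}{}{}{}': depth seq [1 2 3 4 5 6 7 6 5 4 3 2 1 2 1 2 1 2 1 2 1 2 1 2 1 2 1 2 1 2 1 2 1 0 1 0 1 0 1 0 1 0 1 0]
  -> pairs=22 depth=7 groups=6 -> yes
String 3 '{{{{}}}{{}}{}{}{}{}{{{}{}}{}}{}{{{}}}{}}': depth seq [1 2 3 4 3 2 1 2 3 2 1 2 1 2 1 2 1 2 1 2 3 4 3 4 3 2 3 2 1 2 1 2 3 4 3 2 1 2 1 0]
  -> pairs=20 depth=4 groups=1 -> no
String 4 '{{{}}}{}{}{{}{}}{{{}}}{}{}{}{}{{}{}{}{}{}{}}': depth seq [1 2 3 2 1 0 1 0 1 0 1 2 1 2 1 0 1 2 3 2 1 0 1 0 1 0 1 0 1 0 1 2 1 2 1 2 1 2 1 2 1 2 1 0]
  -> pairs=22 depth=3 groups=10 -> no
String 5 '{}{{}{{{}}}}{}{}{{}{}}{{}{}}{{}{{}}{{}}}{{}}{{}}': depth seq [1 0 1 2 1 2 3 4 3 2 1 0 1 0 1 0 1 2 1 2 1 0 1 2 1 2 1 0 1 2 1 2 3 2 1 2 3 2 1 0 1 2 1 0 1 2 1 0]
  -> pairs=24 depth=4 groups=9 -> no

Answer: no yes no no no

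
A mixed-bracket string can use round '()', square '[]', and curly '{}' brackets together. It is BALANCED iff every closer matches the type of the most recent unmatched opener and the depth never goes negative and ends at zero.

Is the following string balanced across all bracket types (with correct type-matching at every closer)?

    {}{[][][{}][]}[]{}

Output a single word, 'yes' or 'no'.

pos 0: push '{'; stack = {
pos 1: '}' matches '{'; pop; stack = (empty)
pos 2: push '{'; stack = {
pos 3: push '['; stack = {[
pos 4: ']' matches '['; pop; stack = {
pos 5: push '['; stack = {[
pos 6: ']' matches '['; pop; stack = {
pos 7: push '['; stack = {[
pos 8: push '{'; stack = {[{
pos 9: '}' matches '{'; pop; stack = {[
pos 10: ']' matches '['; pop; stack = {
pos 11: push '['; stack = {[
pos 12: ']' matches '['; pop; stack = {
pos 13: '}' matches '{'; pop; stack = (empty)
pos 14: push '['; stack = [
pos 15: ']' matches '['; pop; stack = (empty)
pos 16: push '{'; stack = {
pos 17: '}' matches '{'; pop; stack = (empty)
end: stack empty → VALID
Verdict: properly nested → yes

Answer: yes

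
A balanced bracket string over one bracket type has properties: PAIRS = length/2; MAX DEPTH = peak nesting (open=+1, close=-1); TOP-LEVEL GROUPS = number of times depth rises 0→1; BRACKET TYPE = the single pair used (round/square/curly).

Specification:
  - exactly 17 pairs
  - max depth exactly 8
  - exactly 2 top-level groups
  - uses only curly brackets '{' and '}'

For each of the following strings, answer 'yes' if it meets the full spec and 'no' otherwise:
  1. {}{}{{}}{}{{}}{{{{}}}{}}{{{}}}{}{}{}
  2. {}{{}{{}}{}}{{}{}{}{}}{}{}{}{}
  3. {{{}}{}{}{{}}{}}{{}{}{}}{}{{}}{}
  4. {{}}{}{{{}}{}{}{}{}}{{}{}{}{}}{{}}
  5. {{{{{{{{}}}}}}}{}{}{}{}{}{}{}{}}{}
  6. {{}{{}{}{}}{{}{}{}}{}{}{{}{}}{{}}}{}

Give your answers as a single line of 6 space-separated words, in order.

String 1 '{}{}{{}}{}{{}}{{{{}}}{}}{{{}}}{}{}{}': depth seq [1 0 1 0 1 2 1 0 1 0 1 2 1 0 1 2 3 4 3 2 1 2 1 0 1 2 3 2 1 0 1 0 1 0 1 0]
  -> pairs=18 depth=4 groups=10 -> no
String 2 '{}{{}{{}}{}}{{}{}{}{}}{}{}{}{}': depth seq [1 0 1 2 1 2 3 2 1 2 1 0 1 2 1 2 1 2 1 2 1 0 1 0 1 0 1 0 1 0]
  -> pairs=15 depth=3 groups=7 -> no
String 3 '{{{}}{}{}{{}}{}}{{}{}{}}{}{{}}{}': depth seq [1 2 3 2 1 2 1 2 1 2 3 2 1 2 1 0 1 2 1 2 1 2 1 0 1 0 1 2 1 0 1 0]
  -> pairs=16 depth=3 groups=5 -> no
String 4 '{{}}{}{{{}}{}{}{}{}}{{}{}{}{}}{{}}': depth seq [1 2 1 0 1 0 1 2 3 2 1 2 1 2 1 2 1 2 1 0 1 2 1 2 1 2 1 2 1 0 1 2 1 0]
  -> pairs=17 depth=3 groups=5 -> no
String 5 '{{{{{{{{}}}}}}}{}{}{}{}{}{}{}{}}{}': depth seq [1 2 3 4 5 6 7 8 7 6 5 4 3 2 1 2 1 2 1 2 1 2 1 2 1 2 1 2 1 2 1 0 1 0]
  -> pairs=17 depth=8 groups=2 -> yes
String 6 '{{}{{}{}{}}{{}{}{}}{}{}{{}{}}{{}}}{}': depth seq [1 2 1 2 3 2 3 2 3 2 1 2 3 2 3 2 3 2 1 2 1 2 1 2 3 2 3 2 1 2 3 2 1 0 1 0]
  -> pairs=18 depth=3 groups=2 -> no

Answer: no no no no yes no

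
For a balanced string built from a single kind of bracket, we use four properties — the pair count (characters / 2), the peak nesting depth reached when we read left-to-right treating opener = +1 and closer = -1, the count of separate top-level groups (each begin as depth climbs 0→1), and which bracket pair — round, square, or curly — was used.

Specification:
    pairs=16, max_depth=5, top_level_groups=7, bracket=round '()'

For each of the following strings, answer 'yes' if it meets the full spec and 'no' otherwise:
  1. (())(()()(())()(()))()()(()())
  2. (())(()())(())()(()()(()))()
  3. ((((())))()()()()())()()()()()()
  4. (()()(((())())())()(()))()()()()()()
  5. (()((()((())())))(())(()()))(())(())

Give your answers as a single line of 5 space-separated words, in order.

Answer: no no yes no no

Derivation:
String 1 '(())(()()(())()(()))()()(()())': depth seq [1 2 1 0 1 2 1 2 1 2 3 2 1 2 1 2 3 2 1 0 1 0 1 0 1 2 1 2 1 0]
  -> pairs=15 depth=3 groups=5 -> no
String 2 '(())(()())(())()(()()(()))()': depth seq [1 2 1 0 1 2 1 2 1 0 1 2 1 0 1 0 1 2 1 2 1 2 3 2 1 0 1 0]
  -> pairs=14 depth=3 groups=6 -> no
String 3 '((((())))()()()()())()()()()()()': depth seq [1 2 3 4 5 4 3 2 1 2 1 2 1 2 1 2 1 2 1 0 1 0 1 0 1 0 1 0 1 0 1 0]
  -> pairs=16 depth=5 groups=7 -> yes
String 4 '(()()(((())())())()(()))()()()()()()': depth seq [1 2 1 2 1 2 3 4 5 4 3 4 3 2 3 2 1 2 1 2 3 2 1 0 1 0 1 0 1 0 1 0 1 0 1 0]
  -> pairs=18 depth=5 groups=7 -> no
String 5 '(()((()((())())))(())(()()))(())(())': depth seq [1 2 1 2 3 4 3 4 5 6 5 4 5 4 3 2 1 2 3 2 1 2 3 2 3 2 1 0 1 2 1 0 1 2 1 0]
  -> pairs=18 depth=6 groups=3 -> no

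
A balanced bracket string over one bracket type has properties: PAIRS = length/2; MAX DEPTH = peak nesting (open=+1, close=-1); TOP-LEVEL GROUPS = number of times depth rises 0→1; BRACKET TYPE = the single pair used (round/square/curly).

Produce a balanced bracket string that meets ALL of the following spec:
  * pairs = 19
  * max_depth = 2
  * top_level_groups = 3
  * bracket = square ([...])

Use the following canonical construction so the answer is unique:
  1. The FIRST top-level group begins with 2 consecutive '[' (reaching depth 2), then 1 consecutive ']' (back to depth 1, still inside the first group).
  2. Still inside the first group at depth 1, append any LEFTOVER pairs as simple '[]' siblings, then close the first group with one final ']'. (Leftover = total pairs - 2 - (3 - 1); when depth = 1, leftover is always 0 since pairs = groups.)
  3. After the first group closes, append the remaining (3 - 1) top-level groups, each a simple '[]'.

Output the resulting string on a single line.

Answer: [[][][][][][][][][][][][][][][][]][][]

Derivation:
Spec: pairs=19 depth=2 groups=3
Leftover pairs = 19 - 2 - (3-1) = 15
First group: deep chain of depth 2 + 15 sibling pairs
Remaining 2 groups: simple '[]' each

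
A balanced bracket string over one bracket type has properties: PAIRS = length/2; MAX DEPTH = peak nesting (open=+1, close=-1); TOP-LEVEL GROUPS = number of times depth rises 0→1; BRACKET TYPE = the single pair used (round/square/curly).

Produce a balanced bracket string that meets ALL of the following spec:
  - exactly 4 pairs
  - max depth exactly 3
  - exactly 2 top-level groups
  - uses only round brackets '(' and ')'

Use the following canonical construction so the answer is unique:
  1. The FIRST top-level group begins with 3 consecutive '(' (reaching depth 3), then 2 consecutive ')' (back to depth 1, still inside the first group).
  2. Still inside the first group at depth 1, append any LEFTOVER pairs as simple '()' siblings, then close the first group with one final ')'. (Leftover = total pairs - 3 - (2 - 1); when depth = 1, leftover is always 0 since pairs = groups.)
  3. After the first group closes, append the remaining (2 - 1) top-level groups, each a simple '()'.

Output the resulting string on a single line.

Spec: pairs=4 depth=3 groups=2
Leftover pairs = 4 - 3 - (2-1) = 0
First group: deep chain of depth 3 + 0 sibling pairs
Remaining 1 groups: simple '()' each

Answer: ((()))()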